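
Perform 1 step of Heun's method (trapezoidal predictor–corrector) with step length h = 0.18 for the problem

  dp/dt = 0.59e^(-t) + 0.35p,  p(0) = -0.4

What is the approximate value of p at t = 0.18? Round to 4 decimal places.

Heun: k1 = f(t_n, p_n); k2 = f(t_n + h, p_n + h·k1); p_{n+1} = p_n + (h/2)·(k1 + k2).
t=0.000000, p=-0.400000:
  k1 = f(0.000000, -0.400000) = 0.450000
  k2 = f(0.180000, -0.319000) = 0.381159
  p ← -0.400000 + (0.18/2)·(0.450000 + 0.381159) = -0.325196
p(0.18) ≈ -0.3252

-0.3252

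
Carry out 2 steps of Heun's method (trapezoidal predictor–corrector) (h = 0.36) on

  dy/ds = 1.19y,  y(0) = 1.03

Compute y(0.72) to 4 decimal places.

2.3802

Heun: k1 = f(s_n, y_n); k2 = f(s_n + h, y_n + h·k1); y_{n+1} = y_n + (h/2)·(k1 + k2).
s=0.000000, y=1.030000:
  k1 = f(0.000000, 1.030000) = 1.225700
  k2 = f(0.360000, 1.471252) = 1.750790
  y ← 1.030000 + (0.36/2)·(1.225700 + 1.750790) = 1.565768
s=0.360000, y=1.565768:
  k1 = f(0.360000, 1.565768) = 1.863264
  k2 = f(0.720000, 2.236543) = 2.661486
  y ← 1.565768 + (0.36/2)·(1.863264 + 2.661486) = 2.380223
y(0.72) ≈ 2.3802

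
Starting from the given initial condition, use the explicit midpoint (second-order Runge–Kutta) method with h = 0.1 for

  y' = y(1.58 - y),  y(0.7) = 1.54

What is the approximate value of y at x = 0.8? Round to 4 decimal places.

Midpoint: k1 = f(x_n, y_n); k2 = f(x_n + h/2, y_n + (h/2)·k1); y_{n+1} = y_n + h·k2.
x=0.700000, y=1.540000:
  k1 = f(0.700000, 1.540000) = 0.061600
  k2 = f(0.750000, 1.543080) = 0.056971
  y ← 1.540000 + 0.1·0.056971 = 1.545697
y(0.8) ≈ 1.5457

1.5457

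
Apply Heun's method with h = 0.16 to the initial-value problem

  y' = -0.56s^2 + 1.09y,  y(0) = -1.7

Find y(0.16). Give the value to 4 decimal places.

-2.0235

Heun: k1 = f(s_n, y_n); k2 = f(s_n + h, y_n + h·k1); y_{n+1} = y_n + (h/2)·(k1 + k2).
s=0.000000, y=-1.700000:
  k1 = f(0.000000, -1.700000) = -1.853000
  k2 = f(0.160000, -1.996480) = -2.190499
  y ← -1.700000 + (0.16/2)·(-1.853000 + (-2.190499)) = -2.023480
y(0.16) ≈ -2.0235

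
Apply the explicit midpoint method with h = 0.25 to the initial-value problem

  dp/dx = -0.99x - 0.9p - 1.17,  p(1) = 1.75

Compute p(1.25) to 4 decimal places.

0.8904

Midpoint: k1 = f(x_n, p_n); k2 = f(x_n + h/2, p_n + (h/2)·k1); p_{n+1} = p_n + h·k2.
x=1.000000, p=1.750000:
  k1 = f(1.000000, 1.750000) = -3.735000
  k2 = f(1.125000, 1.283125) = -3.438562
  p ← 1.750000 + 0.25·(-3.438562) = 0.890359
p(1.25) ≈ 0.8904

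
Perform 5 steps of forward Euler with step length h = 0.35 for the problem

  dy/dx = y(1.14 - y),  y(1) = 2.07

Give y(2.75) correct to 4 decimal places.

1.1645

Euler: y_{n+1} = y_n + h·f(x_n, y_n).
x=1.000000, y=2.070000: f=-1.925100 → y ← 2.070000 + 0.35·(-1.925100) = 1.396215
x=1.350000, y=1.396215: f=-0.357731 → y ← 1.396215 + 0.35·(-0.357731) = 1.271009
x=1.700000, y=1.271009: f=-0.166514 → y ← 1.271009 + 0.35·(-0.166514) = 1.212729
x=2.050000, y=1.212729: f=-0.088201 → y ← 1.212729 + 0.35·(-0.088201) = 1.181859
x=2.400000, y=1.181859: f=-0.049471 → y ← 1.181859 + 0.35·(-0.049471) = 1.164544
y(2.75) ≈ 1.1645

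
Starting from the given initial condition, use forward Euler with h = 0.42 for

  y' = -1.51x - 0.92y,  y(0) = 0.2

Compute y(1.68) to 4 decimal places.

Euler: y_{n+1} = y_n + h·f(x_n, y_n).
x=0.000000, y=0.200000: f=-0.184000 → y ← 0.200000 + 0.42·(-0.184000) = 0.122720
x=0.420000, y=0.122720: f=-0.747102 → y ← 0.122720 + 0.42·(-0.747102) = -0.191063
x=0.840000, y=-0.191063: f=-1.092622 → y ← -0.191063 + 0.42·(-1.092622) = -0.649964
x=1.260000, y=-0.649964: f=-1.304633 → y ← -0.649964 + 0.42·(-1.304633) = -1.197910
y(1.68) ≈ -1.1979

-1.1979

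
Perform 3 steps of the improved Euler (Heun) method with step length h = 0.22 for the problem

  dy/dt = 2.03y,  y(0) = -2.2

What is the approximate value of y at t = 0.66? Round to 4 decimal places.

-8.1344

Heun: k1 = f(t_n, y_n); k2 = f(t_n + h, y_n + h·k1); y_{n+1} = y_n + (h/2)·(k1 + k2).
t=0.000000, y=-2.200000:
  k1 = f(0.000000, -2.200000) = -4.466000
  k2 = f(0.220000, -3.182520) = -6.460516
  y ← -2.200000 + (0.22/2)·(-4.466000 + (-6.460516)) = -3.401917
t=0.220000, y=-3.401917:
  k1 = f(0.220000, -3.401917) = -6.905891
  k2 = f(0.440000, -4.921213) = -9.990062
  y ← -3.401917 + (0.22/2)·(-6.905891 + (-9.990062)) = -5.260472
t=0.440000, y=-5.260472:
  k1 = f(0.440000, -5.260472) = -10.678757
  k2 = f(0.660000, -7.609798) = -15.447890
  y ← -5.260472 + (0.22/2)·(-10.678757 + (-15.447890)) = -8.134403
y(0.66) ≈ -8.1344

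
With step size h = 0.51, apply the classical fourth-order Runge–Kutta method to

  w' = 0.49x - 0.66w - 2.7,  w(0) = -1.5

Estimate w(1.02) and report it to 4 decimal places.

-2.5630

RK4: k1 = f(x_n, w_n); k2 = f(x_n + h/2, w_n + (h/2)·k1); k3 = f(x_n + h/2, w_n + (h/2)·k2); k4 = f(x_n + h, w_n + h·k3); w_{n+1} = w_n + (h/6)·(k1 + 2k2 + 2k3 + k4).
x=0.000000, w=-1.500000:
  k1 = f(0.000000, -1.500000) = -1.710000
  k2 = f(0.255000, -1.936050) = -1.297257
  k3 = f(0.255000, -1.830801) = -1.366722
  k4 = f(0.510000, -2.197028) = -1.000061
  w ← -1.500000 + (0.51/6)·(k1 + 2k2 + 2k3 + k4) = -2.183232
x=0.510000, w=-2.183232:
  k1 = f(0.510000, -2.183232) = -1.009167
  k2 = f(0.765000, -2.440569) = -0.714374
  k3 = f(0.765000, -2.365397) = -0.763988
  k4 = f(1.020000, -2.572865) = -0.502109
  w ← -2.183232 + (0.51/6)·(k1 + 2k2 + 2k3 + k4) = -2.563012
w(1.02) ≈ -2.5630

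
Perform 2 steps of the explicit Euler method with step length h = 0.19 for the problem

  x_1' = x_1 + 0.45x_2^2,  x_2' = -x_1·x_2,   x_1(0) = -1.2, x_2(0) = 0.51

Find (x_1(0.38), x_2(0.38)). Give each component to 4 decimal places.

-1.6393, 0.7936

Euler on (x_1,x_2): x_1_{n+1} = x_1_n + h·x_1', x_2_{n+1} = x_2_n + h·x_2'.
0.000000: (-1.200000, 0.510000); f=(-1.082955, 0.612000) → (-1.405761, 0.626280)
0.190000: (-1.405761, 0.626280); f=(-1.229259, 0.880400) → (-1.639321, 0.793556)
(x_1(0.38), x_2(0.38)) ≈ (-1.6393, 0.7936)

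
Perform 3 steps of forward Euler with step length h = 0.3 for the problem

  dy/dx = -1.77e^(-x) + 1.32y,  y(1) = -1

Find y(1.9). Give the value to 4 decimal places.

Euler: y_{n+1} = y_n + h·f(x_n, y_n).
x=1.000000, y=-1.000000: f=-1.971147 → y ← -1.000000 + 0.3·(-1.971147) = -1.591344
x=1.300000, y=-1.591344: f=-2.582955 → y ← -1.591344 + 0.3·(-2.582955) = -2.366231
x=1.600000, y=-2.366231: f=-3.480781 → y ← -2.366231 + 0.3·(-3.480781) = -3.410465
y(1.9) ≈ -3.4105

-3.4105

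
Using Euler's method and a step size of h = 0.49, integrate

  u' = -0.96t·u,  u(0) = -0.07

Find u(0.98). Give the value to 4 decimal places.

-0.0539

Euler: u_{n+1} = u_n + h·f(t_n, u_n).
t=0.000000, u=-0.070000: f=0.000000 → u ← -0.070000 + 0.49·0.000000 = -0.070000
t=0.490000, u=-0.070000: f=0.032928 → u ← -0.070000 + 0.49·0.032928 = -0.053865
u(0.98) ≈ -0.0539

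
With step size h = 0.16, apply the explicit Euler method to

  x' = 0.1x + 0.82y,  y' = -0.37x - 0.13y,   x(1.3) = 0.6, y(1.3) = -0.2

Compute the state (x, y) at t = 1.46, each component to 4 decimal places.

Euler on (x,y): x_{n+1} = x_n + h·x', y_{n+1} = y_n + h·y'.
1.300000: (0.600000, -0.200000); f=(-0.104000, -0.196000) → (0.583360, -0.231360)
(x(1.46), y(1.46)) ≈ (0.5834, -0.2314)

0.5834, -0.2314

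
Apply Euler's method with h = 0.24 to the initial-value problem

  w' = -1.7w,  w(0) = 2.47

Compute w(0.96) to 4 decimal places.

0.3034

Euler: w_{n+1} = w_n + h·f(t_n, w_n).
t=0.000000, w=2.470000: f=-4.199000 → w ← 2.470000 + 0.24·(-4.199000) = 1.462240
t=0.240000, w=1.462240: f=-2.485808 → w ← 1.462240 + 0.24·(-2.485808) = 0.865646
t=0.480000, w=0.865646: f=-1.471598 → w ← 0.865646 + 0.24·(-1.471598) = 0.512462
t=0.720000, w=0.512462: f=-0.871186 → w ← 0.512462 + 0.24·(-0.871186) = 0.303378
w(0.96) ≈ 0.3034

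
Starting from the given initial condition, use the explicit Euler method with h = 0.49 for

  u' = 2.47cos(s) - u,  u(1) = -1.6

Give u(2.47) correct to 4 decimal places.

-0.4739

Euler: u_{n+1} = u_n + h·f(s_n, u_n).
s=1.000000, u=-1.600000: f=2.934547 → u ← -1.600000 + 0.49·2.934547 = -0.162072
s=1.490000, u=-0.162072: f=0.361422 → u ← -0.162072 + 0.49·0.361422 = 0.015025
s=1.980000, u=0.015025: f=-0.997785 → u ← 0.015025 + 0.49·(-0.997785) = -0.473890
u(2.47) ≈ -0.4739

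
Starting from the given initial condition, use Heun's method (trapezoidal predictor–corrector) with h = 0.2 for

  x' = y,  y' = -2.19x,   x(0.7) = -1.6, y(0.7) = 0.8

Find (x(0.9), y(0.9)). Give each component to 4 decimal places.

-1.3699, 1.4658

Heun on (x,y): k1 = f(t_n, state_n); k2 = f(t_n + h, state_n + h·k1); state_{n+1} = state_n + (h/2)·(k1 + k2).
0.700000: (-1.600000, 0.800000)
  k1 = (0.800000, 3.504000)
  predictor → (-1.440000, 1.500800)
  k2 = (1.500800, 3.153600)
  → (-1.369920, 1.465760)
(x(0.9), y(0.9)) ≈ (-1.3699, 1.4658)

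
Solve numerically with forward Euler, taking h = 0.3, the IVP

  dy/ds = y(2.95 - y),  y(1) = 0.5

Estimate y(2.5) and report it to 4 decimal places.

2.8764

Euler: y_{n+1} = y_n + h·f(s_n, y_n).
s=1.000000, y=0.500000: f=1.225000 → y ← 0.500000 + 0.3·1.225000 = 0.867500
s=1.300000, y=0.867500: f=1.806569 → y ← 0.867500 + 0.3·1.806569 = 1.409471
s=1.600000, y=1.409471: f=2.171331 → y ← 1.409471 + 0.3·2.171331 = 2.060870
s=1.900000, y=2.060870: f=1.832381 → y ← 2.060870 + 0.3·1.832381 = 2.610584
s=2.200000, y=2.610584: f=0.886073 → y ← 2.610584 + 0.3·0.886073 = 2.876406
y(2.5) ≈ 2.8764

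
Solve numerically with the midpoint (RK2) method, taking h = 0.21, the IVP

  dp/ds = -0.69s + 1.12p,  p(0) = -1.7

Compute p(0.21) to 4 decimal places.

-2.1621

Midpoint: k1 = f(s_n, p_n); k2 = f(s_n + h/2, p_n + (h/2)·k1); p_{n+1} = p_n + h·k2.
s=0.000000, p=-1.700000:
  k1 = f(0.000000, -1.700000) = -1.904000
  k2 = f(0.105000, -1.899920) = -2.200360
  p ← -1.700000 + 0.21·(-2.200360) = -2.162076
p(0.21) ≈ -2.1621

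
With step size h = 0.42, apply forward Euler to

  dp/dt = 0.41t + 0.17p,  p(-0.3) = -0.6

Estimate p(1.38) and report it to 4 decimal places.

Euler: p_{n+1} = p_n + h·f(t_n, p_n).
t=-0.300000, p=-0.600000: f=-0.225000 → p ← -0.600000 + 0.42·(-0.225000) = -0.694500
t=0.120000, p=-0.694500: f=-0.068865 → p ← -0.694500 + 0.42·(-0.068865) = -0.723423
t=0.540000, p=-0.723423: f=0.098418 → p ← -0.723423 + 0.42·0.098418 = -0.682088
t=0.960000, p=-0.682088: f=0.277645 → p ← -0.682088 + 0.42·0.277645 = -0.565477
p(1.38) ≈ -0.5655

-0.5655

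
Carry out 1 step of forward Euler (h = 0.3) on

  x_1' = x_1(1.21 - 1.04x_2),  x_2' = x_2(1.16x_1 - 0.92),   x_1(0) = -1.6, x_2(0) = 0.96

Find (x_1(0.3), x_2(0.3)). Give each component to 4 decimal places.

-1.7016, 0.1605

Euler on (x_1,x_2): x_1_{n+1} = x_1_n + h·x_1', x_2_{n+1} = x_2_n + h·x_2'.
0.000000: (-1.600000, 0.960000); f=(-0.338560, -2.664960) → (-1.701568, 0.160512)
(x_1(0.3), x_2(0.3)) ≈ (-1.7016, 0.1605)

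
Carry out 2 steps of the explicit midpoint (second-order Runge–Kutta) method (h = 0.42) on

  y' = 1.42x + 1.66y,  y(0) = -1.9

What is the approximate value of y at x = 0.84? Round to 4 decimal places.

-6.4466

Midpoint: k1 = f(x_n, y_n); k2 = f(x_n + h/2, y_n + (h/2)·k1); y_{n+1} = y_n + h·k2.
x=0.000000, y=-1.900000:
  k1 = f(0.000000, -1.900000) = -3.154000
  k2 = f(0.210000, -2.562340) = -3.955284
  y ← -1.900000 + 0.42·(-3.955284) = -3.561219
x=0.420000, y=-3.561219:
  k1 = f(0.420000, -3.561219) = -5.315224
  k2 = f(0.630000, -4.677417) = -6.869911
  y ← -3.561219 + 0.42·(-6.869911) = -6.446582
y(0.84) ≈ -6.4466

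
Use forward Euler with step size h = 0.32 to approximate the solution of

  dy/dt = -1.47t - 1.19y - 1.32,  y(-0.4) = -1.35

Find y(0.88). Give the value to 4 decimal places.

Euler: y_{n+1} = y_n + h·f(t_n, y_n).
t=-0.400000, y=-1.350000: f=0.874500 → y ← -1.350000 + 0.32·0.874500 = -1.070160
t=-0.080000, y=-1.070160: f=0.071090 → y ← -1.070160 + 0.32·0.071090 = -1.047411
t=0.240000, y=-1.047411: f=-0.426381 → y ← -1.047411 + 0.32·(-0.426381) = -1.183853
t=0.560000, y=-1.183853: f=-0.734415 → y ← -1.183853 + 0.32·(-0.734415) = -1.418866
y(0.88) ≈ -1.4189

-1.4189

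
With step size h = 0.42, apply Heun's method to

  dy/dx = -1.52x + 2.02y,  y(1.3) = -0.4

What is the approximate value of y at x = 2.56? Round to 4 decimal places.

Heun: k1 = f(x_n, y_n); k2 = f(x_n + h, y_n + h·k1); y_{n+1} = y_n + (h/2)·(k1 + k2).
x=1.300000, y=-0.400000:
  k1 = f(1.300000, -0.400000) = -2.784000
  k2 = f(1.720000, -1.569280) = -5.784346
  y ← -0.400000 + (0.42/2)·(-2.784000 + (-5.784346)) = -2.199353
x=1.720000, y=-2.199353:
  k1 = f(1.720000, -2.199353) = -7.057092
  k2 = f(2.140000, -5.163331) = -13.682729
  y ← -2.199353 + (0.42/2)·(-7.057092 + (-13.682729)) = -6.554715
x=2.140000, y=-6.554715:
  k1 = f(2.140000, -6.554715) = -16.493324
  k2 = f(2.560000, -13.481911) = -31.124661
  y ← -6.554715 + (0.42/2)·(-16.493324 + (-31.124661)) = -16.554492
y(2.56) ≈ -16.5545

-16.5545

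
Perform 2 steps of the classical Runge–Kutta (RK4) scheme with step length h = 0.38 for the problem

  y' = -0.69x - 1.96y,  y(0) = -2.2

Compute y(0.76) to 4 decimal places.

RK4: k1 = f(x_n, y_n); k2 = f(x_n + h/2, y_n + (h/2)·k1); k3 = f(x_n + h/2, y_n + (h/2)·k2); k4 = f(x_n + h, y_n + h·k3); y_{n+1} = y_n + (h/6)·(k1 + 2k2 + 2k3 + k4).
x=0.000000, y=-2.200000:
  k1 = f(0.000000, -2.200000) = 4.312000
  k2 = f(0.190000, -1.380720) = 2.575111
  k3 = f(0.190000, -1.710729) = 3.221929
  k4 = f(0.380000, -0.975667) = 1.650108
  y ← -2.200000 + (0.38/6)·(k1 + 2k2 + 2k3 + k4) = -1.088108
x=0.380000, y=-1.088108:
  k1 = f(0.380000, -1.088108) = 1.870492
  k2 = f(0.570000, -0.732715) = 1.042821
  k3 = f(0.570000, -0.889972) = 1.351046
  k4 = f(0.760000, -0.574711) = 0.602033
  y ← -1.088108 + (0.38/6)·(k1 + 2k2 + 2k3 + k4) = -0.628292
y(0.76) ≈ -0.6283

-0.6283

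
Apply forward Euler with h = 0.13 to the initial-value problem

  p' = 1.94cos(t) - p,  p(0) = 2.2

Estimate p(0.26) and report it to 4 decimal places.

Euler: p_{n+1} = p_n + h·f(t_n, p_n).
t=0.000000, p=2.200000: f=-0.260000 → p ← 2.200000 + 0.13·(-0.260000) = 2.166200
t=0.130000, p=2.166200: f=-0.242570 → p ← 2.166200 + 0.13·(-0.242570) = 2.134666
p(0.26) ≈ 2.1347

2.1347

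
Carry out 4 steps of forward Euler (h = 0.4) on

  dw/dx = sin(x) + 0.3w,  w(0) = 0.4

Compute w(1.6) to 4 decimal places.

Euler: w_{n+1} = w_n + h·f(x_n, w_n).
x=0.000000, w=0.400000: f=0.120000 → w ← 0.400000 + 0.4·0.120000 = 0.448000
x=0.400000, w=0.448000: f=0.523818 → w ← 0.448000 + 0.4·0.523818 = 0.657527
x=0.800000, w=0.657527: f=0.914614 → w ← 0.657527 + 0.4·0.914614 = 1.023373
x=1.200000, w=1.023373: f=1.239051 → w ← 1.023373 + 0.4·1.239051 = 1.518993
w(1.6) ≈ 1.5190

1.5190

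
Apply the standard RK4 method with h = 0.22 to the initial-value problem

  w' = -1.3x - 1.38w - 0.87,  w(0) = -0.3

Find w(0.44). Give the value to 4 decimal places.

-0.5542

RK4: k1 = f(x_n, w_n); k2 = f(x_n + h/2, w_n + (h/2)·k1); k3 = f(x_n + h/2, w_n + (h/2)·k2); k4 = f(x_n + h, w_n + h·k3); w_{n+1} = w_n + (h/6)·(k1 + 2k2 + 2k3 + k4).
x=0.000000, w=-0.300000:
  k1 = f(0.000000, -0.300000) = -0.456000
  k2 = f(0.110000, -0.350160) = -0.529779
  k3 = f(0.110000, -0.358276) = -0.518580
  k4 = f(0.220000, -0.414087) = -0.584559
  w ← -0.300000 + (0.22/6)·(k1 + 2k2 + 2k3 + k4) = -0.415033
x=0.220000, w=-0.415033:
  k1 = f(0.220000, -0.415033) = -0.583254
  k2 = f(0.330000, -0.479191) = -0.637716
  k3 = f(0.330000, -0.485182) = -0.629449
  k4 = f(0.440000, -0.553512) = -0.678153
  w ← -0.415033 + (0.22/6)·(k1 + 2k2 + 2k3 + k4) = -0.554210
w(0.44) ≈ -0.5542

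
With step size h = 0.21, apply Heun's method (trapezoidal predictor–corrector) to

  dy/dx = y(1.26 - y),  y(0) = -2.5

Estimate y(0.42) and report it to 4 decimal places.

Heun: k1 = f(x_n, y_n); k2 = f(x_n + h, y_n + h·k1); y_{n+1} = y_n + (h/2)·(k1 + k2).
x=0.000000, y=-2.500000:
  k1 = f(0.000000, -2.500000) = -9.400000
  k2 = f(0.210000, -4.474000) = -25.653916
  y ← -2.500000 + (0.21/2)·(-9.400000 + (-25.653916)) = -6.180661
x=0.210000, y=-6.180661:
  k1 = f(0.210000, -6.180661) = -45.988206
  k2 = f(0.420000, -15.838184) = -270.804197
  y ← -6.180661 + (0.21/2)·(-45.988206 + (-270.804197)) = -39.443863
y(0.42) ≈ -39.4439

-39.4439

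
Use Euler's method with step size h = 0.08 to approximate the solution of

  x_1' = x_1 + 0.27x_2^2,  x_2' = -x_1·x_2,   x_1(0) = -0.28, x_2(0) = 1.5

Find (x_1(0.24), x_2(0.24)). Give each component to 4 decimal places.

Euler on (x_1,x_2): x_1_{n+1} = x_1_n + h·x_1', x_2_{n+1} = x_2_n + h·x_2'.
0.000000: (-0.280000, 1.500000); f=(0.327500, 0.420000) → (-0.253800, 1.533600)
0.080000: (-0.253800, 1.533600); f=(0.381221, 0.389228) → (-0.223302, 1.564738)
0.160000: (-0.223302, 1.564738); f=(0.437767, 0.349410) → (-0.188281, 1.592691)
(x_1(0.24), x_2(0.24)) ≈ (-0.1883, 1.5927)

-0.1883, 1.5927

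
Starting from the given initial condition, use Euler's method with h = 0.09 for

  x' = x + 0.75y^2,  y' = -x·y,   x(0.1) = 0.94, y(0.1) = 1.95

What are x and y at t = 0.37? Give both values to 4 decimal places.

1.9250, 1.3501

Euler on (x,y): x_{n+1} = x_n + h·x', y_{n+1} = y_n + h·y'.
0.100000: (0.940000, 1.950000); f=(3.791875, -1.833000) → (1.281269, 1.785030)
0.190000: (1.281269, 1.785030); f=(3.671018, -2.287103) → (1.611660, 1.579191)
0.280000: (1.611660, 1.579191); f=(3.482043, -2.545119) → (1.925044, 1.350130)
(x(0.37), y(0.37)) ≈ (1.9250, 1.3501)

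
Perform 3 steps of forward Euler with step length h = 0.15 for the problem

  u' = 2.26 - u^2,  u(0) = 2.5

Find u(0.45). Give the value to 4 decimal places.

Euler: u_{n+1} = u_n + h·f(x_n, u_n).
x=0.000000, u=2.500000: f=-3.990000 → u ← 2.500000 + 0.15·(-3.990000) = 1.901500
x=0.150000, u=1.901500: f=-1.355702 → u ← 1.901500 + 0.15·(-1.355702) = 1.698145
x=0.300000, u=1.698145: f=-0.623695 → u ← 1.698145 + 0.15·(-0.623695) = 1.604590
u(0.45) ≈ 1.6046

1.6046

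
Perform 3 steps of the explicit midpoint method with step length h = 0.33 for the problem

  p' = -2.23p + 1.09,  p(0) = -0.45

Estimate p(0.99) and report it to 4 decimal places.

Midpoint: k1 = f(x_n, p_n); k2 = f(x_n + h/2, p_n + (h/2)·k1); p_{n+1} = p_n + h·k2.
x=0.000000, p=-0.450000:
  k1 = f(0.000000, -0.450000) = 2.093500
  k2 = f(0.165000, -0.104572) = 1.323197
  p ← -0.450000 + 0.33·1.323197 = -0.013345
x=0.330000, p=-0.013345:
  k1 = f(0.330000, -0.013345) = 1.119760
  k2 = f(0.495000, 0.171415) = 0.707744
  p ← -0.013345 + 0.33·0.707744 = 0.220210
x=0.660000, p=0.220210:
  k1 = f(0.660000, 0.220210) = 0.598931
  k2 = f(0.825000, 0.319034) = 0.378554
  p ← 0.220210 + 0.33·0.378554 = 0.345133
p(0.99) ≈ 0.3451

0.3451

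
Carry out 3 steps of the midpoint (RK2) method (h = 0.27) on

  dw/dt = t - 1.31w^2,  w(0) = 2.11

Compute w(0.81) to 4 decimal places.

Midpoint: k1 = f(t_n, w_n); k2 = f(t_n + h/2, w_n + (h/2)·k1); w_{n+1} = w_n + h·k2.
t=0.000000, w=2.110000:
  k1 = f(0.000000, 2.110000) = -5.832251
  k2 = f(0.135000, 1.322646) = -2.156704
  w ← 2.110000 + 0.27·(-2.156704) = 1.527690
t=0.270000, w=1.527690:
  k1 = f(0.270000, 1.527690) = -2.787325
  k2 = f(0.405000, 1.151401) = -1.331698
  w ← 1.527690 + 0.27·(-1.331698) = 1.168131
t=0.540000, w=1.168131:
  k1 = f(0.540000, 1.168131) = -1.247535
  k2 = f(0.675000, 0.999714) = -0.634251
  w ← 1.168131 + 0.27·(-0.634251) = 0.996884
w(0.81) ≈ 0.9969

0.9969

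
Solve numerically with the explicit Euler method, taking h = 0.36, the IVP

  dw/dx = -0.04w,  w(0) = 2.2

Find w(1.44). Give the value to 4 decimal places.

2.0760

Euler: w_{n+1} = w_n + h·f(x_n, w_n).
x=0.000000, w=2.200000: f=-0.088000 → w ← 2.200000 + 0.36·(-0.088000) = 2.168320
x=0.360000, w=2.168320: f=-0.086733 → w ← 2.168320 + 0.36·(-0.086733) = 2.137096
x=0.720000, w=2.137096: f=-0.085484 → w ← 2.137096 + 0.36·(-0.085484) = 2.106322
x=1.080000, w=2.106322: f=-0.084253 → w ← 2.106322 + 0.36·(-0.084253) = 2.075991
w(1.44) ≈ 2.0760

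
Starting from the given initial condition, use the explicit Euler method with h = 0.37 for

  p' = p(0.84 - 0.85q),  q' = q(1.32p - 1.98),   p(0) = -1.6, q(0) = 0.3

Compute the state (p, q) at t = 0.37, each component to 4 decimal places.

-1.9463, -0.1542

Euler on (p,q): p_{n+1} = p_n + h·p', q_{n+1} = q_n + h·q'.
0.000000: (-1.600000, 0.300000); f=(-0.936000, -1.227600) → (-1.946320, -0.154212)
(p(0.37), q(0.37)) ≈ (-1.9463, -0.1542)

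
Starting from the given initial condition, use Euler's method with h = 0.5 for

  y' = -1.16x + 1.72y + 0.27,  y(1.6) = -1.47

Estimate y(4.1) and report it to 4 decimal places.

-58.9816

Euler: y_{n+1} = y_n + h·f(x_n, y_n).
x=1.600000, y=-1.470000: f=-4.114400 → y ← -1.470000 + 0.5·(-4.114400) = -3.527200
x=2.100000, y=-3.527200: f=-8.232784 → y ← -3.527200 + 0.5·(-8.232784) = -7.643592
x=2.600000, y=-7.643592: f=-15.892978 → y ← -7.643592 + 0.5·(-15.892978) = -15.590081
x=3.100000, y=-15.590081: f=-30.140940 → y ← -15.590081 + 0.5·(-30.140940) = -30.660551
x=3.600000, y=-30.660551: f=-56.642148 → y ← -30.660551 + 0.5·(-56.642148) = -58.981625
y(4.1) ≈ -58.9816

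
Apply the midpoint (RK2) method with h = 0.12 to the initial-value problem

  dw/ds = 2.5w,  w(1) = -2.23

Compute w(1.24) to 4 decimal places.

-4.0341

Midpoint: k1 = f(s_n, w_n); k2 = f(s_n + h/2, w_n + (h/2)·k1); w_{n+1} = w_n + h·k2.
s=1.000000, w=-2.230000:
  k1 = f(1.000000, -2.230000) = -5.575000
  k2 = f(1.060000, -2.564500) = -6.411250
  w ← -2.230000 + 0.12·(-6.411250) = -2.999350
s=1.120000, w=-2.999350:
  k1 = f(1.120000, -2.999350) = -7.498375
  k2 = f(1.180000, -3.449252) = -8.623131
  w ← -2.999350 + 0.12·(-8.623131) = -4.034126
w(1.24) ≈ -4.0341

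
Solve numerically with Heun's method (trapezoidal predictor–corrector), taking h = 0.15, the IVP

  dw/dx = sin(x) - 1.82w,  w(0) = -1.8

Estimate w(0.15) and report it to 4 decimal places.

-1.3645

Heun: k1 = f(x_n, w_n); k2 = f(x_n + h, w_n + h·k1); w_{n+1} = w_n + (h/2)·(k1 + k2).
x=0.000000, w=-1.800000:
  k1 = f(0.000000, -1.800000) = 3.276000
  k2 = f(0.150000, -1.308600) = 2.531090
  w ← -1.800000 + (0.15/2)·(3.276000 + 2.531090) = -1.364468
w(0.15) ≈ -1.3645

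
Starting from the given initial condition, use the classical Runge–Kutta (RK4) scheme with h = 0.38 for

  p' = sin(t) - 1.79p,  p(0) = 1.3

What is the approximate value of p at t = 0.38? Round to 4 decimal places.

0.7177

RK4: k1 = f(t_n, p_n); k2 = f(t_n + h/2, p_n + (h/2)·k1); k3 = f(t_n + h/2, p_n + (h/2)·k2); k4 = f(t_n + h, p_n + h·k3); p_{n+1} = p_n + (h/6)·(k1 + 2k2 + 2k3 + k4).
t=0.000000, p=1.300000:
  k1 = f(0.000000, 1.300000) = -2.327000
  k2 = f(0.190000, 0.857870) = -1.346728
  k3 = f(0.190000, 1.044122) = -1.680119
  k4 = f(0.380000, 0.661555) = -0.813263
  p ← 1.300000 + (0.38/6)·(k1 + 2k2 + 2k3 + k4) = 0.717716
p(0.38) ≈ 0.7177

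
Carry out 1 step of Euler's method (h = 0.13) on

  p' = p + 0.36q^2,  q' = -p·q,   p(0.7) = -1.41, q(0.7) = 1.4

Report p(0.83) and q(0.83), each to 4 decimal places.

-1.5016, 1.6566

Euler on (p,q): p_{n+1} = p_n + h·p', q_{n+1} = q_n + h·q'.
0.700000: (-1.410000, 1.400000); f=(-0.704400, 1.974000) → (-1.501572, 1.656620)
(p(0.83), q(0.83)) ≈ (-1.5016, 1.6566)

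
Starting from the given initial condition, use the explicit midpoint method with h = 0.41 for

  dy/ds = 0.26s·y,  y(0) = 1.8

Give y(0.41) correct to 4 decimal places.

Midpoint: k1 = f(s_n, y_n); k2 = f(s_n + h/2, y_n + (h/2)·k1); y_{n+1} = y_n + h·k2.
s=0.000000, y=1.800000:
  k1 = f(0.000000, 1.800000) = 0.000000
  k2 = f(0.205000, 1.800000) = 0.095940
  y ← 1.800000 + 0.41·0.095940 = 1.839335
y(0.41) ≈ 1.8393

1.8393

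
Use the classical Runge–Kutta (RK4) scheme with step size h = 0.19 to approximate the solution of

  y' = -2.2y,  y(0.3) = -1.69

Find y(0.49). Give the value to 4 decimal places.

-1.1128

RK4: k1 = f(t_n, y_n); k2 = f(t_n + h/2, y_n + (h/2)·k1); k3 = f(t_n + h/2, y_n + (h/2)·k2); k4 = f(t_n + h, y_n + h·k3); y_{n+1} = y_n + (h/6)·(k1 + 2k2 + 2k3 + k4).
t=0.300000, y=-1.690000:
  k1 = f(0.300000, -1.690000) = 3.718000
  k2 = f(0.395000, -1.336790) = 2.940938
  k3 = f(0.395000, -1.410611) = 3.103344
  k4 = f(0.490000, -1.100365) = 2.420802
  y ← -1.690000 + (0.19/6)·(k1 + 2k2 + 2k3 + k4) = -1.112800
y(0.49) ≈ -1.1128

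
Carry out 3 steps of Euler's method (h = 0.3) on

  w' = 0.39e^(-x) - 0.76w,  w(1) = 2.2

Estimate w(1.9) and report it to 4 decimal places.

Euler: w_{n+1} = w_n + h·f(x_n, w_n).
x=1.000000, w=2.200000: f=-1.528527 → w ← 2.200000 + 0.3·(-1.528527) = 1.741442
x=1.300000, w=1.741442: f=-1.217208 → w ← 1.741442 + 0.3·(-1.217208) = 1.376279
x=1.600000, w=1.376279: f=-0.967233 → w ← 1.376279 + 0.3·(-0.967233) = 1.086110
w(1.9) ≈ 1.0861

1.0861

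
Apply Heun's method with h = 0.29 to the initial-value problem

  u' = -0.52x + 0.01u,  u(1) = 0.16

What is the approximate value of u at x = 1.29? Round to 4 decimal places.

Heun: k1 = f(x_n, u_n); k2 = f(x_n + h, u_n + h·k1); u_{n+1} = u_n + (h/2)·(k1 + k2).
x=1.000000, u=0.160000:
  k1 = f(1.000000, 0.160000) = -0.518400
  k2 = f(1.290000, 0.009664) = -0.670703
  u ← 0.160000 + (0.29/2)·(-0.518400 + (-0.670703)) = -0.012420
u(1.29) ≈ -0.0124

-0.0124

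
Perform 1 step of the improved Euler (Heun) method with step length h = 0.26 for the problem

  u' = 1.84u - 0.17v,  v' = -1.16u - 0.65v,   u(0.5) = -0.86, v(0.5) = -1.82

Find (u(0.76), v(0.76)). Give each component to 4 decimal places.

Heun on (u,v): k1 = f(t_n, state_n); k2 = f(t_n + h, state_n + h·k1); state_{n+1} = state_n + (h/2)·(k1 + k2).
0.500000: (-0.860000, -1.820000)
  k1 = (-1.273000, 2.180600)
  predictor → (-1.190980, -1.253044)
  k2 = (-1.978386, 2.196015)
  → (-1.282680, -1.251040)
(u(0.76), v(0.76)) ≈ (-1.2827, -1.2510)

-1.2827, -1.2510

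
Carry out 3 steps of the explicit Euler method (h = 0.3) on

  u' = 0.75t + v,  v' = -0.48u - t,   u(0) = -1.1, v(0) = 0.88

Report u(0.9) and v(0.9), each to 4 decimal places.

-0.0013, 0.9546

Euler on (u,v): u_{n+1} = u_n + h·u', v_{n+1} = v_n + h·v'.
0.000000: (-1.100000, 0.880000); f=(0.880000, 0.528000) → (-0.836000, 1.038400)
0.300000: (-0.836000, 1.038400); f=(1.263400, 0.101280) → (-0.456980, 1.068784)
0.600000: (-0.456980, 1.068784); f=(1.518784, -0.380650) → (-0.001345, 0.954589)
(u(0.9), v(0.9)) ≈ (-0.0013, 0.9546)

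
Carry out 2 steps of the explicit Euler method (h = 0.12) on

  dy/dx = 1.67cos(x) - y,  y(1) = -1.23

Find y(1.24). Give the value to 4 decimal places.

Euler: y_{n+1} = y_n + h·f(x_n, y_n).
x=1.000000, y=-1.230000: f=2.132305 → y ← -1.230000 + 0.12·2.132305 = -0.974123
x=1.120000, y=-0.974123: f=1.701713 → y ← -0.974123 + 0.12·1.701713 = -0.769918
y(1.24) ≈ -0.7699

-0.7699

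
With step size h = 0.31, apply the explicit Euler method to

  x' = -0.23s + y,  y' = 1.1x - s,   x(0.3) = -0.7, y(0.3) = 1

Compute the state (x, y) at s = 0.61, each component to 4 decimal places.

-0.4114, 0.6683

Euler on (x,y): x_{n+1} = x_n + h·x', y_{n+1} = y_n + h·y'.
0.300000: (-0.700000, 1.000000); f=(0.931000, -1.070000) → (-0.411390, 0.668300)
(x(0.61), y(0.61)) ≈ (-0.4114, 0.6683)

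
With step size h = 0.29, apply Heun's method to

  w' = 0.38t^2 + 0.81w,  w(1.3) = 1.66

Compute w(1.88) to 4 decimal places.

3.3336

Heun: k1 = f(t_n, w_n); k2 = f(t_n + h, w_n + h·k1); w_{n+1} = w_n + (h/2)·(k1 + k2).
t=1.300000, w=1.660000:
  k1 = f(1.300000, 1.660000) = 1.986800
  k2 = f(1.590000, 2.236172) = 2.771977
  w ← 1.660000 + (0.29/2)·(1.986800 + 2.771977) = 2.350023
t=1.590000, w=2.350023:
  k1 = f(1.590000, 2.350023) = 2.864196
  k2 = f(1.880000, 3.180640) = 3.919390
  w ← 2.350023 + (0.29/2)·(2.864196 + 3.919390) = 3.333643
w(1.88) ≈ 3.3336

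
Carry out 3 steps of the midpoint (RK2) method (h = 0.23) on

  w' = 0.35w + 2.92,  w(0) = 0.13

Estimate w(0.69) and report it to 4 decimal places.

2.4418

Midpoint: k1 = f(x_n, w_n); k2 = f(x_n + h/2, w_n + (h/2)·k1); w_{n+1} = w_n + h·k2.
x=0.000000, w=0.130000:
  k1 = f(0.000000, 0.130000) = 2.965500
  k2 = f(0.115000, 0.471033) = 3.084861
  w ← 0.130000 + 0.23·3.084861 = 0.839518
x=0.230000, w=0.839518:
  k1 = f(0.230000, 0.839518) = 3.213831
  k2 = f(0.345000, 1.209109) = 3.343188
  w ← 0.839518 + 0.23·3.343188 = 1.608451
x=0.460000, w=1.608451:
  k1 = f(0.460000, 1.608451) = 3.482958
  k2 = f(0.575000, 2.008992) = 3.623147
  w ← 1.608451 + 0.23·3.623147 = 2.441775
w(0.69) ≈ 2.4418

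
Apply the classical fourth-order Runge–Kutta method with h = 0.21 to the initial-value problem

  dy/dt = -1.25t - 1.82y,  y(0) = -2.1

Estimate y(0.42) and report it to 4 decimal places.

RK4: k1 = f(t_n, y_n); k2 = f(t_n + h/2, y_n + (h/2)·k1); k3 = f(t_n + h/2, y_n + (h/2)·k2); k4 = f(t_n + h, y_n + h·k3); y_{n+1} = y_n + (h/6)·(k1 + 2k2 + 2k3 + k4).
t=0.000000, y=-2.100000:
  k1 = f(0.000000, -2.100000) = 3.822000
  k2 = f(0.105000, -1.698690) = 2.960366
  k3 = f(0.105000, -1.789162) = 3.125024
  k4 = f(0.210000, -1.443745) = 2.365116
  y ← -2.100000 + (0.21/6)·(k1 + 2k2 + 2k3 + k4) = -1.457474
t=0.210000, y=-1.457474:
  k1 = f(0.210000, -1.457474) = 2.390102
  k2 = f(0.315000, -1.206513) = 1.802104
  k3 = f(0.315000, -1.268253) = 1.914470
  k4 = f(0.420000, -1.055435) = 1.395892
  y ← -1.457474 + (0.21/6)·(k1 + 2k2 + 2k3 + k4) = -1.064804
y(0.42) ≈ -1.0648

-1.0648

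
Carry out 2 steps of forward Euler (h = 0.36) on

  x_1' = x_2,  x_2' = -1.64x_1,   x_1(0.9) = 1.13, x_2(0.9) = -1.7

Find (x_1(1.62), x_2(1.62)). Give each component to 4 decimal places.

-0.3342, -2.6730

Euler on (x_1,x_2): x_1_{n+1} = x_1_n + h·x_1', x_2_{n+1} = x_2_n + h·x_2'.
0.900000: (1.130000, -1.700000); f=(-1.700000, -1.853200) → (0.518000, -2.367152)
1.260000: (0.518000, -2.367152); f=(-2.367152, -0.849520) → (-0.334175, -2.672979)
(x_1(1.62), x_2(1.62)) ≈ (-0.3342, -2.6730)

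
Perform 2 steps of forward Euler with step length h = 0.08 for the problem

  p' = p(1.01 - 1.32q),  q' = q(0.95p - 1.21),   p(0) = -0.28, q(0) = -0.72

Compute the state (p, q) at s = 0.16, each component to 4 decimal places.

-0.3718, -0.5579

Euler on (p,q): p_{n+1} = p_n + h·p', q_{n+1} = q_n + h·q'.
0.000000: (-0.280000, -0.720000); f=(-0.548912, 1.062720) → (-0.323913, -0.634982)
0.080000: (-0.323913, -0.634982); f=(-0.598648, 0.963724) → (-0.371805, -0.557884)
(p(0.16), q(0.16)) ≈ (-0.3718, -0.5579)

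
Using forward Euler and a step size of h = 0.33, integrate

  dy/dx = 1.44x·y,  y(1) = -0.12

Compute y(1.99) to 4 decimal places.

Euler: y_{n+1} = y_n + h·f(x_n, y_n).
x=1.000000, y=-0.120000: f=-0.172800 → y ← -0.120000 + 0.33·(-0.172800) = -0.177024
x=1.330000, y=-0.177024: f=-0.339036 → y ← -0.177024 + 0.33·(-0.339036) = -0.288906
x=1.660000, y=-0.288906: f=-0.690601 → y ← -0.288906 + 0.33·(-0.690601) = -0.516804
y(1.99) ≈ -0.5168

-0.5168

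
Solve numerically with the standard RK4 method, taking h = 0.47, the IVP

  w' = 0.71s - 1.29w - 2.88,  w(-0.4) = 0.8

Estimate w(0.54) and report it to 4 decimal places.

RK4: k1 = f(s_n, w_n); k2 = f(s_n + h/2, w_n + (h/2)·k1); k3 = f(s_n + h/2, w_n + (h/2)·k2); k4 = f(s_n + h, w_n + h·k3); w_{n+1} = w_n + (h/6)·(k1 + 2k2 + 2k3 + k4).
s=-0.400000, w=0.800000:
  k1 = f(-0.400000, 0.800000) = -4.196000
  k2 = f(-0.165000, -0.186060) = -2.757133
  k3 = f(-0.165000, 0.152074) = -3.193325
  k4 = f(0.070000, -0.700863) = -1.926187
  w ← 0.800000 + (0.47/6)·(k1 + 2k2 + 2k3 + k4) = -0.611810
s=0.070000, w=-0.611810:
  k1 = f(0.070000, -0.611810) = -2.041065
  k2 = f(0.305000, -1.091460) = -1.255466
  k3 = f(0.305000, -0.906844) = -1.493621
  k4 = f(0.540000, -1.313811) = -0.801783
  w ← -0.611810 + (0.47/6)·(k1 + 2k2 + 2k3 + k4) = -1.265190
w(0.54) ≈ -1.2652

-1.2652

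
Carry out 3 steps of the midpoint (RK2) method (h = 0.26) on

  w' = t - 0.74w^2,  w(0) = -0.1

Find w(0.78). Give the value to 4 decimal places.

0.2001

Midpoint: k1 = f(t_n, w_n); k2 = f(t_n + h/2, w_n + (h/2)·k1); w_{n+1} = w_n + h·k2.
t=0.000000, w=-0.100000:
  k1 = f(0.000000, -0.100000) = -0.007400
  k2 = f(0.130000, -0.100962) = 0.122457
  w ← -0.100000 + 0.26·0.122457 = -0.068161
t=0.260000, w=-0.068161:
  k1 = f(0.260000, -0.068161) = 0.256562
  k2 = f(0.390000, -0.034808) = 0.389103
  w ← -0.068161 + 0.26·0.389103 = 0.033006
t=0.520000, w=0.033006:
  k1 = f(0.520000, 0.033006) = 0.519194
  k2 = f(0.650000, 0.100501) = 0.642526
  w ← 0.033006 + 0.26·0.642526 = 0.200062
w(0.78) ≈ 0.2001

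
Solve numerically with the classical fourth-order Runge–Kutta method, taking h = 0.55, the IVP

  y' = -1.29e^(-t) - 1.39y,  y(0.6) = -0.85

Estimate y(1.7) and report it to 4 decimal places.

RK4: k1 = f(t_n, y_n); k2 = f(t_n + h/2, y_n + (h/2)·k1); k3 = f(t_n + h/2, y_n + (h/2)·k2); k4 = f(t_n + h, y_n + h·k3); y_{n+1} = y_n + (h/6)·(k1 + 2k2 + 2k3 + k4).
t=0.600000, y=-0.850000:
  k1 = f(0.600000, -0.850000) = 0.473533
  k2 = f(0.875000, -0.719778) = 0.462740
  k3 = f(0.875000, -0.722746) = 0.466866
  k4 = f(1.150000, -0.593224) = 0.416120
  y ← -0.850000 + (0.55/6)·(k1 + 2k2 + 2k3 + k4) = -0.598021
t=1.150000, y=-0.598021:
  k1 = f(1.150000, -0.598021) = 0.422787
  k2 = f(1.425000, -0.481754) = 0.359382
  k3 = f(1.425000, -0.499191) = 0.383619
  k4 = f(1.700000, -0.387030) = 0.302310
  y ← -0.598021 + (0.55/6)·(k1 + 2k2 + 2k3 + k4) = -0.395337
y(1.7) ≈ -0.3953

-0.3953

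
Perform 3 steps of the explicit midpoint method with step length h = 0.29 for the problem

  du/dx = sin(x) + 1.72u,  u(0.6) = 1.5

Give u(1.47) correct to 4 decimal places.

7.8849

Midpoint: k1 = f(x_n, u_n); k2 = f(x_n + h/2, u_n + (h/2)·k1); u_{n+1} = u_n + h·k2.
x=0.600000, u=1.500000:
  k1 = f(0.600000, 1.500000) = 3.144642
  k2 = f(0.745000, 1.955973) = 4.042246
  u ← 1.500000 + 0.29·4.042246 = 2.672251
x=0.890000, u=2.672251:
  k1 = f(0.890000, 2.672251) = 5.373344
  k2 = f(1.035000, 3.451386) = 6.796246
  u ← 2.672251 + 0.29·6.796246 = 4.643163
x=1.180000, u=4.643163:
  k1 = f(1.180000, 4.643163) = 8.910846
  k2 = f(1.325000, 5.935235) = 11.178549
  u ← 4.643163 + 0.29·11.178549 = 7.884942
u(1.47) ≈ 7.8849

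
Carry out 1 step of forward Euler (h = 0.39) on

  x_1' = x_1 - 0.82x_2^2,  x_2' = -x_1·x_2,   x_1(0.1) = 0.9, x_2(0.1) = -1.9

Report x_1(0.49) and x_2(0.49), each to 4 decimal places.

0.0965, -1.2331

Euler on (x_1,x_2): x_1_{n+1} = x_1_n + h·x_1', x_2_{n+1} = x_2_n + h·x_2'.
0.100000: (0.900000, -1.900000); f=(-2.060200, 1.710000) → (0.096522, -1.233100)
(x_1(0.49), x_2(0.49)) ≈ (0.0965, -1.2331)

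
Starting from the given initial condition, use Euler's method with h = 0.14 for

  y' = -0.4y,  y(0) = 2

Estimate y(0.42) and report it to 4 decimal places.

Euler: y_{n+1} = y_n + h·f(s_n, y_n).
s=0.000000, y=2.000000: f=-0.800000 → y ← 2.000000 + 0.14·(-0.800000) = 1.888000
s=0.140000, y=1.888000: f=-0.755200 → y ← 1.888000 + 0.14·(-0.755200) = 1.782272
s=0.280000, y=1.782272: f=-0.712909 → y ← 1.782272 + 0.14·(-0.712909) = 1.682465
y(0.42) ≈ 1.6825

1.6825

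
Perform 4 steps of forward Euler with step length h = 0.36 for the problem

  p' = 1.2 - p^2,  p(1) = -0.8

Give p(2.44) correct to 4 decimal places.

Euler: p_{n+1} = p_n + h·f(t_n, p_n).
t=1.000000, p=-0.800000: f=0.560000 → p ← -0.800000 + 0.36·0.560000 = -0.598400
t=1.360000, p=-0.598400: f=0.841917 → p ← -0.598400 + 0.36·0.841917 = -0.295310
t=1.720000, p=-0.295310: f=1.112792 → p ← -0.295310 + 0.36·1.112792 = 0.105295
t=2.080000, p=0.105295: f=1.188913 → p ← 0.105295 + 0.36·1.188913 = 0.533304
p(2.44) ≈ 0.5333

0.5333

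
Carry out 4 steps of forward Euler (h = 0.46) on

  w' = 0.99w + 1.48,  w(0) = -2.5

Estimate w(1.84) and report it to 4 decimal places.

-6.0043

Euler: w_{n+1} = w_n + h·f(x_n, w_n).
x=0.000000, w=-2.500000: f=-0.995000 → w ← -2.500000 + 0.46·(-0.995000) = -2.957700
x=0.460000, w=-2.957700: f=-1.448123 → w ← -2.957700 + 0.46·(-1.448123) = -3.623837
x=0.920000, w=-3.623837: f=-2.107598 → w ← -3.623837 + 0.46·(-2.107598) = -4.593332
x=1.380000, w=-4.593332: f=-3.067398 → w ← -4.593332 + 0.46·(-3.067398) = -6.004335
w(1.84) ≈ -6.0043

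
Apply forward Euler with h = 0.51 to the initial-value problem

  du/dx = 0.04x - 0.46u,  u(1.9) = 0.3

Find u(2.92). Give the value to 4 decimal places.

0.2546

Euler: u_{n+1} = u_n + h·f(x_n, u_n).
x=1.900000, u=0.300000: f=-0.062000 → u ← 0.300000 + 0.51·(-0.062000) = 0.268380
x=2.410000, u=0.268380: f=-0.027055 → u ← 0.268380 + 0.51·(-0.027055) = 0.254582
u(2.92) ≈ 0.2546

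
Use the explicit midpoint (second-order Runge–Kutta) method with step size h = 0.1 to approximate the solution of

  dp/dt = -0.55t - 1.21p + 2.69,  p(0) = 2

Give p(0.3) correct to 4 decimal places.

2.0455

Midpoint: k1 = f(t_n, p_n); k2 = f(t_n + h/2, p_n + (h/2)·k1); p_{n+1} = p_n + h·k2.
t=0.000000, p=2.000000:
  k1 = f(0.000000, 2.000000) = 0.270000
  k2 = f(0.050000, 2.013500) = 0.226165
  p ← 2.000000 + 0.1·0.226165 = 2.022616
t=0.100000, p=2.022616:
  k1 = f(0.100000, 2.022616) = 0.187634
  k2 = f(0.150000, 2.031998) = 0.148782
  p ← 2.022616 + 0.1·0.148782 = 2.037495
t=0.200000, p=2.037495:
  k1 = f(0.200000, 2.037495) = 0.114631
  k2 = f(0.250000, 2.043226) = 0.080196
  p ← 2.037495 + 0.1·0.080196 = 2.045514
p(0.3) ≈ 2.0455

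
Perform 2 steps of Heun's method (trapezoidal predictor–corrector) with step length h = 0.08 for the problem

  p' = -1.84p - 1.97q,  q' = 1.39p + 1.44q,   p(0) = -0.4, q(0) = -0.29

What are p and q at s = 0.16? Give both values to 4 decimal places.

Heun on (p,q): k1 = f(s_n, state_n); k2 = f(s_n + h, state_n + h·k1); state_{n+1} = state_n + (h/2)·(k1 + k2).
0.000000: (-0.400000, -0.290000)
  k1 = (1.307300, -0.973600)
  predictor → (-0.295416, -0.367888)
  k2 = (1.268305, -0.940387)
  → (-0.296976, -0.366559)
0.080000: (-0.296976, -0.366559)
  k1 = (1.268558, -0.940642)
  predictor → (-0.195491, -0.441811)
  k2 = (1.230071, -0.907940)
  → (-0.197031, -0.440503)
(p(0.16), q(0.16)) ≈ (-0.1970, -0.4405)

-0.1970, -0.4405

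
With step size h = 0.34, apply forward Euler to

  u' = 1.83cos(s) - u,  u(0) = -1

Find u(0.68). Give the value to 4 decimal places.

0.5616

Euler: u_{n+1} = u_n + h·f(s_n, u_n).
s=0.000000, u=-1.000000: f=2.830000 → u ← -1.000000 + 0.34·2.830000 = -0.037800
s=0.340000, u=-0.037800: f=1.763041 → u ← -0.037800 + 0.34·1.763041 = 0.561634
u(0.68) ≈ 0.5616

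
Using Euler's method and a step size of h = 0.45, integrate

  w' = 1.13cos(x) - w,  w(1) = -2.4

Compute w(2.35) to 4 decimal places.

-0.4469

Euler: w_{n+1} = w_n + h·f(x_n, w_n).
x=1.000000, w=-2.400000: f=3.010542 → w ← -2.400000 + 0.45·3.010542 = -1.045256
x=1.450000, w=-1.045256: f=1.181424 → w ← -1.045256 + 0.45·1.181424 = -0.513615
x=1.900000, w=-0.513615: f=0.148298 → w ← -0.513615 + 0.45·0.148298 = -0.446881
w(2.35) ≈ -0.4469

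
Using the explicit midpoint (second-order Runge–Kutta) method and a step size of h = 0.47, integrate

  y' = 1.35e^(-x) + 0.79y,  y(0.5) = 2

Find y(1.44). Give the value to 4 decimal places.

4.9244

Midpoint: k1 = f(x_n, y_n); k2 = f(x_n + h/2, y_n + (h/2)·k1); y_{n+1} = y_n + h·k2.
x=0.500000, y=2.000000:
  k1 = f(0.500000, 2.000000) = 2.398816
  k2 = f(0.735000, 2.563722) = 2.672673
  y ← 2.000000 + 0.47·2.672673 = 3.256156
x=0.970000, y=3.256156:
  k1 = f(0.970000, 3.256156) = 3.084125
  k2 = f(1.205000, 3.980926) = 3.549515
  y ← 3.256156 + 0.47·3.549515 = 4.924428
y(1.44) ≈ 4.9244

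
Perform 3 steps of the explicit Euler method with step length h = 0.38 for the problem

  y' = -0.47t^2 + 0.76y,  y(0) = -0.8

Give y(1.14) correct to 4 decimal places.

-1.8490

Euler: y_{n+1} = y_n + h·f(t_n, y_n).
t=0.000000, y=-0.800000: f=-0.608000 → y ← -0.800000 + 0.38·(-0.608000) = -1.031040
t=0.380000, y=-1.031040: f=-0.851458 → y ← -1.031040 + 0.38·(-0.851458) = -1.354594
t=0.760000, y=-1.354594: f=-1.300964 → y ← -1.354594 + 0.38·(-1.300964) = -1.848960
y(1.14) ≈ -1.8490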